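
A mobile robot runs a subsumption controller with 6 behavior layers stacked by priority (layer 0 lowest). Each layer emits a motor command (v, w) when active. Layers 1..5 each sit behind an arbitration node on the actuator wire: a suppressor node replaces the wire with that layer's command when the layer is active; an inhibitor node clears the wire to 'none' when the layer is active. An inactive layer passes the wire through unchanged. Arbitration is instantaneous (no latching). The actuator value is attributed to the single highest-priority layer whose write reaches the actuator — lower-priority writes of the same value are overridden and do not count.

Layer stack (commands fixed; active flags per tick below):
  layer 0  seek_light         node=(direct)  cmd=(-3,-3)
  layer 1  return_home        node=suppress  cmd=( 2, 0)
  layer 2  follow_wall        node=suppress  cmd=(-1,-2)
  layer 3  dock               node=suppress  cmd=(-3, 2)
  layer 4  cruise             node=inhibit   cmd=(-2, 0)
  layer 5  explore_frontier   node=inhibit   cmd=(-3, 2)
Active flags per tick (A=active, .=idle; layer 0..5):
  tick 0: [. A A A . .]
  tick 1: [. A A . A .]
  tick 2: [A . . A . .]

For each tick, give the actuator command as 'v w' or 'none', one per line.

tick 0:
  L0 seek_light: idle → wire = none
  L1 return_home: active, suppressor → wire = (2, 0)
  L2 follow_wall: active, suppressor → wire = (-1, -2)
  L3 dock: active, suppressor → wire = (-3, 2)
  L4 cruise: idle → wire stays (-3, 2)
  L5 explore_frontier: idle → wire stays (-3, 2)
  actuator = (-3, 2)
tick 1:
  L0 seek_light: idle → wire = none
  L1 return_home: active, suppressor → wire = (2, 0)
  L2 follow_wall: active, suppressor → wire = (-1, -2)
  L3 dock: idle → wire stays (-1, -2)
  L4 cruise: active, inhibitor → wire = none
  L5 explore_frontier: idle → wire stays none
  actuator = none
tick 2:
  L0 seek_light: active, feeds wire = (-3, -3)
  L1 return_home: idle → wire stays (-3, -3)
  L2 follow_wall: idle → wire stays (-3, -3)
  L3 dock: active, suppressor → wire = (-3, 2)
  L4 cruise: idle → wire stays (-3, 2)
  L5 explore_frontier: idle → wire stays (-3, 2)
  actuator = (-3, 2)

-3 2
none
-3 2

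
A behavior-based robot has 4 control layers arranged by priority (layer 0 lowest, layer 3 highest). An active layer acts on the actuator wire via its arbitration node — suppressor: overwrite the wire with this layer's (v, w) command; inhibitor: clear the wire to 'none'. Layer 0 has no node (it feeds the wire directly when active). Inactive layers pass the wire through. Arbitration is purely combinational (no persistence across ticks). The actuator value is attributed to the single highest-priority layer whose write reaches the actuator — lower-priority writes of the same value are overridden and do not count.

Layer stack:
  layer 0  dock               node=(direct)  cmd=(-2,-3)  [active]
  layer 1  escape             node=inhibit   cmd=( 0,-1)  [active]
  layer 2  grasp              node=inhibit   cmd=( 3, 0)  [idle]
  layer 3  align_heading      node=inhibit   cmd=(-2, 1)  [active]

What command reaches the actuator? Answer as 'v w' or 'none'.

none

[0] dock on; wire := (-2, -3)
[1] escape on (inhibit); wire := none
[2] grasp off; pass none
[3] align_heading on (inhibit); wire := none
output none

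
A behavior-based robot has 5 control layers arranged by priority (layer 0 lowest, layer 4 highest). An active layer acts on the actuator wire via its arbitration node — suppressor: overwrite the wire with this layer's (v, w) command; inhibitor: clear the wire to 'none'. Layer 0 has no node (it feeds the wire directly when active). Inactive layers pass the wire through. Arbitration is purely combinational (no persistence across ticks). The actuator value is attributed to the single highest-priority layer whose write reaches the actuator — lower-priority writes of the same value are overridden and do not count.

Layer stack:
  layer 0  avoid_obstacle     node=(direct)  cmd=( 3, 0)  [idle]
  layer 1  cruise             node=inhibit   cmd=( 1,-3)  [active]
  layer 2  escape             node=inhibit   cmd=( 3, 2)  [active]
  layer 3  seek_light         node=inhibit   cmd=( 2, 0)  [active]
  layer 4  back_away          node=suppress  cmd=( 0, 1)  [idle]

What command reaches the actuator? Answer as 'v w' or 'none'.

none

L0 avoid_obstacle: idle → wire = none
L1 cruise: active, inhibitor → wire = none
L2 escape: active, inhibitor → wire = none
L3 seek_light: active, inhibitor → wire = none
L4 back_away: idle → wire stays none
actuator = none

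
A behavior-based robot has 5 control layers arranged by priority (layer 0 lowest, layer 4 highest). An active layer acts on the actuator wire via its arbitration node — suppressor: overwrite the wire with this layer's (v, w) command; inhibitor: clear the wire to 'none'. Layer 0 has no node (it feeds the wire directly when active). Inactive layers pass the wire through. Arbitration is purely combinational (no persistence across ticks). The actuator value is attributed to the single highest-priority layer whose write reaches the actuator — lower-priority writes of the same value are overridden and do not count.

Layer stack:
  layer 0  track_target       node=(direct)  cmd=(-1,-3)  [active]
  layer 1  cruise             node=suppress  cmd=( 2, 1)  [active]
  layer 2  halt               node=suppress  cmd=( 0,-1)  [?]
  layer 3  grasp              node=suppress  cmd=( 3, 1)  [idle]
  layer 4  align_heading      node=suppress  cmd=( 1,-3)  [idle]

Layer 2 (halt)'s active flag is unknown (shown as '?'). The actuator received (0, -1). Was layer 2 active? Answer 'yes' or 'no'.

yes

If layer 2 is active=yes:
  actuator would be (0, -1)
If layer 2 is active=no:
  actuator would be (2, 1)
Observed (0, -1), so layer 2 was active.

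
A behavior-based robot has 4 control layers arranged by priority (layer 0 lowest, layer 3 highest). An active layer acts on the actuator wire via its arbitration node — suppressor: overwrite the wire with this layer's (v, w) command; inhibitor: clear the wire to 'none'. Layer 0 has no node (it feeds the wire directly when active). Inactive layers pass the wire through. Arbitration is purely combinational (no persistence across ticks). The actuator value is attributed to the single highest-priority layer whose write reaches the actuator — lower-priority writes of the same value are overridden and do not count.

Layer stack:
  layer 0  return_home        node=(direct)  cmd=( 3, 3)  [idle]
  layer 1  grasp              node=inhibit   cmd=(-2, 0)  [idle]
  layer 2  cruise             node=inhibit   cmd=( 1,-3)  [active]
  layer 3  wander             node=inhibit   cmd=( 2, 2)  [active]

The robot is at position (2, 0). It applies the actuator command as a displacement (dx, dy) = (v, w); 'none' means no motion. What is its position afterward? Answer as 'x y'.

2 0

layer 0 (return_home) idle — none
layer 1 (grasp) idle — unchanged: none
layer 2 (cruise) active — inhibits: none
layer 3 (wander) active — inhibits: none
→ actuator none
position: (2, 0) + none = (2, 0)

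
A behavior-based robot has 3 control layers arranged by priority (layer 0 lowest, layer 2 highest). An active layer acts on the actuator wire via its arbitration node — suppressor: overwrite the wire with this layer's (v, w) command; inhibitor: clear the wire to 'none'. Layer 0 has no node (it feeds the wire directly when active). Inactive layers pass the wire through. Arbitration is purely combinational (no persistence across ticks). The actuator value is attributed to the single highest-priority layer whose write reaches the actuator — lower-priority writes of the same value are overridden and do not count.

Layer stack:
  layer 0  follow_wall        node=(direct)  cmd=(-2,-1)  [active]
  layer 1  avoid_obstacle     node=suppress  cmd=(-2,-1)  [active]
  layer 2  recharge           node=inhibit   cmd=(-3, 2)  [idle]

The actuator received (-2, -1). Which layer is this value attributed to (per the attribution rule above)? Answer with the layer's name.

[0] follow_wall on; wire := (-2, -1)
[1] avoid_obstacle on (suppress); wire := (-2, -1)
[2] recharge off; pass (-2, -1)
output (-2, -1)
last writer: layer 1 = avoid_obstacle

avoid_obstacle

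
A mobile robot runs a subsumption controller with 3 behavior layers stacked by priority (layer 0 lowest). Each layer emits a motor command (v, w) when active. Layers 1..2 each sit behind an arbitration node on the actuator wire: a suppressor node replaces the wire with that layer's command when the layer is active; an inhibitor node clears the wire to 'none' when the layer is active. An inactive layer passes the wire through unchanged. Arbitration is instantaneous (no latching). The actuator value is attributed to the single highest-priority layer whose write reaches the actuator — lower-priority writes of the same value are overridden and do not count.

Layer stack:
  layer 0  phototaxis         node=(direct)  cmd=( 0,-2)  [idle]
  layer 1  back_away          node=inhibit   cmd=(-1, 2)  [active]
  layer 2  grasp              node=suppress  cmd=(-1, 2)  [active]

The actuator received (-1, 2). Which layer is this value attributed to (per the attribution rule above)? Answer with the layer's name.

grasp

layer 0 (phototaxis) idle — none
layer 1 (back_away) active — inhibits: none
layer 2 (grasp) active — suppresses: (-1, 2)
→ actuator (-1, 2)
last writer: layer 2 = grasp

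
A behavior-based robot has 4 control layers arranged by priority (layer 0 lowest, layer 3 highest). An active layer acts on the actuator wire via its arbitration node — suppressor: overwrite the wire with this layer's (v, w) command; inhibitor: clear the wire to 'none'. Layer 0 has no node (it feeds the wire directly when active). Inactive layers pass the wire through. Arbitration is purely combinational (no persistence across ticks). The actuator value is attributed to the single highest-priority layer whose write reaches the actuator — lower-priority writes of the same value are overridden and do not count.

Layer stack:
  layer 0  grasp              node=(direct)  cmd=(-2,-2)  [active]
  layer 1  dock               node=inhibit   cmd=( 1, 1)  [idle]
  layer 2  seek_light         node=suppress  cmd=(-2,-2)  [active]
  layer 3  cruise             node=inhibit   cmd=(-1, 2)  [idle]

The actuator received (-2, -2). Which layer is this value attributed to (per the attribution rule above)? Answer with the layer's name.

L0 grasp: active, feeds wire = (-2, -2)
L1 dock: idle → wire stays (-2, -2)
L2 seek_light: active, suppressor → wire = (-2, -2)
L3 cruise: idle → wire stays (-2, -2)
actuator = (-2, -2)
last writer: layer 2 = seek_light

seek_light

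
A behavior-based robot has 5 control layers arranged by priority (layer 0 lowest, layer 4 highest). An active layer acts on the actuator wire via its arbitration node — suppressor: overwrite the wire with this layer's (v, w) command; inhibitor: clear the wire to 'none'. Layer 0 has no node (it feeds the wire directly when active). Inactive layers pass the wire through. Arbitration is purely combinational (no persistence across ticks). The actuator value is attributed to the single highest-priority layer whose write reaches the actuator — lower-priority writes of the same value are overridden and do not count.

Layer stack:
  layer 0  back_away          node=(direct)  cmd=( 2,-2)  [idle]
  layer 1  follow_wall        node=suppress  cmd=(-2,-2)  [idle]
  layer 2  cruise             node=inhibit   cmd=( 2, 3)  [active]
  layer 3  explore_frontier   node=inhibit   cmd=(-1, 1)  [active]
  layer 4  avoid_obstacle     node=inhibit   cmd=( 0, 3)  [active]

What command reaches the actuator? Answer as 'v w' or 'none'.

none

layer 0 (back_away) idle — none
layer 1 (follow_wall) idle — unchanged: none
layer 2 (cruise) active — inhibits: none
layer 3 (explore_frontier) active — inhibits: none
layer 4 (avoid_obstacle) active — inhibits: none
→ actuator none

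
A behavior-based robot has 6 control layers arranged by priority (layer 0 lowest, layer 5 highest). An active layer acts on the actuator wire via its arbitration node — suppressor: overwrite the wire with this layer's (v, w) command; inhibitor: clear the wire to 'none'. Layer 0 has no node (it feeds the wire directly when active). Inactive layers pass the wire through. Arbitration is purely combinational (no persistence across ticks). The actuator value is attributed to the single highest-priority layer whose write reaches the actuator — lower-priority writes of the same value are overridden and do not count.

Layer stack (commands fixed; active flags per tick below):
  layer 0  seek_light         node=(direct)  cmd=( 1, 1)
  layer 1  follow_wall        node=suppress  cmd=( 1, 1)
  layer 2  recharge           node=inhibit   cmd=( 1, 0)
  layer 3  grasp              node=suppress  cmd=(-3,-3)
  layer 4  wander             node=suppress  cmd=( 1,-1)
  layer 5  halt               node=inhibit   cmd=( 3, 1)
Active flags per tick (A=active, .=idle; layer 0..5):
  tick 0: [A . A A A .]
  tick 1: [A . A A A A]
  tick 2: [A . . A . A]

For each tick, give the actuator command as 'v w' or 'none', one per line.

1 -1
none
none

tick 0:
  L0 seek_light: active, feeds wire = (1, 1)
  L1 follow_wall: idle → wire stays (1, 1)
  L2 recharge: active, inhibitor → wire = none
  L3 grasp: active, suppressor → wire = (-3, -3)
  L4 wander: active, suppressor → wire = (1, -1)
  L5 halt: idle → wire stays (1, -1)
  actuator = (1, -1)
tick 1:
  L0 seek_light: active, feeds wire = (1, 1)
  L1 follow_wall: idle → wire stays (1, 1)
  L2 recharge: active, inhibitor → wire = none
  L3 grasp: active, suppressor → wire = (-3, -3)
  L4 wander: active, suppressor → wire = (1, -1)
  L5 halt: active, inhibitor → wire = none
  actuator = none
tick 2:
  L0 seek_light: active, feeds wire = (1, 1)
  L1 follow_wall: idle → wire stays (1, 1)
  L2 recharge: idle → wire stays (1, 1)
  L3 grasp: active, suppressor → wire = (-3, -3)
  L4 wander: idle → wire stays (-3, -3)
  L5 halt: active, inhibitor → wire = none
  actuator = none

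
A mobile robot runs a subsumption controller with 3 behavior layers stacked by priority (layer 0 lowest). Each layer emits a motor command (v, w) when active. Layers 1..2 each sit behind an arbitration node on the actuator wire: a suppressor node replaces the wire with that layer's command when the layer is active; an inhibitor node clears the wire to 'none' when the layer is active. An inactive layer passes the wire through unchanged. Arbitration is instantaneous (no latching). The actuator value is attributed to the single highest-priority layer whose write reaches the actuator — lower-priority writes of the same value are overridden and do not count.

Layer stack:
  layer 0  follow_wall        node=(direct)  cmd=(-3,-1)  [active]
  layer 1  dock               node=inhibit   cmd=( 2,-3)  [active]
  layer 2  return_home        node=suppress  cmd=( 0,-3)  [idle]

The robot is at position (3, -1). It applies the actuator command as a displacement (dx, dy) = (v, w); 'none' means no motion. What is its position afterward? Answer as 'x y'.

layer 0 (follow_wall) active — direct: (-3, -1)
layer 1 (dock) active — inhibits: none
layer 2 (return_home) idle — unchanged: none
→ actuator none
position: (3, -1) + none = (3, -1)

3 -1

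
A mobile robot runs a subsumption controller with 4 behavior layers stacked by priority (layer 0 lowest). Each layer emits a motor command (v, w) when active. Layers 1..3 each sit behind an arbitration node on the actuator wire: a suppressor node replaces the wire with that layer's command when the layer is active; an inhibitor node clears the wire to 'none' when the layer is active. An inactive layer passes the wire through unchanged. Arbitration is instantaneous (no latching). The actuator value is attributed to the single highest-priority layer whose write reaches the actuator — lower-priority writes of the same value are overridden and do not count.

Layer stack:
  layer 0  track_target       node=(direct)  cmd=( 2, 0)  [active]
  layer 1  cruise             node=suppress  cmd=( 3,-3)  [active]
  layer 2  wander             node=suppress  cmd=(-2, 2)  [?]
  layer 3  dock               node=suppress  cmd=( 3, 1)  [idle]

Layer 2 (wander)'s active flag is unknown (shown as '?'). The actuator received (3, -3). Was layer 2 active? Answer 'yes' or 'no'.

no

If layer 2 is active=yes:
  actuator would be (-2, 2)
If layer 2 is active=no:
  actuator would be (3, -3)
Observed (3, -3), so layer 2 was idle.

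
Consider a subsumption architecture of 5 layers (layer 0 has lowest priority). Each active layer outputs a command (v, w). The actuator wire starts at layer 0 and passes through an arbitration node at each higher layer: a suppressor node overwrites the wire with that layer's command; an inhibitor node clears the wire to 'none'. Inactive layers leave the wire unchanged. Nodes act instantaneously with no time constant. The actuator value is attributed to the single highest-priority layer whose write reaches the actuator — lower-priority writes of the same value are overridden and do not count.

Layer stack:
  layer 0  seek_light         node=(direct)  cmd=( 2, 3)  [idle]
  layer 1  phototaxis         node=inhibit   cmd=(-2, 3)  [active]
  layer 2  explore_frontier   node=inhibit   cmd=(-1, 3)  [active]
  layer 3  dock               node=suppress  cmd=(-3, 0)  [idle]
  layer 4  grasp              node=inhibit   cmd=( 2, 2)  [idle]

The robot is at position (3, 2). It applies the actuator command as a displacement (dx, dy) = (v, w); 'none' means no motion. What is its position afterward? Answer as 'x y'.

3 2

[0] seek_light off; wire := none
[1] phototaxis on (inhibit); wire := none
[2] explore_frontier on (inhibit); wire := none
[3] dock off; pass none
[4] grasp off; pass none
output none
position: (3, 2) + none = (3, 2)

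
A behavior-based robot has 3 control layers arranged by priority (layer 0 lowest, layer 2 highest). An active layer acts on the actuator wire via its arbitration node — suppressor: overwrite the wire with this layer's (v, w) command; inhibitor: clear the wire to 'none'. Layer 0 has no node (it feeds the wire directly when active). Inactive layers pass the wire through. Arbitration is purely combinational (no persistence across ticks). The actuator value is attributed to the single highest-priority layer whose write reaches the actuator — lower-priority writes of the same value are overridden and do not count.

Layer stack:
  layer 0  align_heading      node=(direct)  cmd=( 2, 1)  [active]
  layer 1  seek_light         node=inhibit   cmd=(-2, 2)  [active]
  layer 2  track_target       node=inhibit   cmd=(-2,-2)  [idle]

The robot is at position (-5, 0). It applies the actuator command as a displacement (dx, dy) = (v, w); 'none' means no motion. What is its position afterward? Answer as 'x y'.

L0 align_heading: active, feeds wire = (2, 1)
L1 seek_light: active, inhibitor → wire = none
L2 track_target: idle → wire stays none
actuator = none
position: (-5, 0) + none = (-5, 0)

-5 0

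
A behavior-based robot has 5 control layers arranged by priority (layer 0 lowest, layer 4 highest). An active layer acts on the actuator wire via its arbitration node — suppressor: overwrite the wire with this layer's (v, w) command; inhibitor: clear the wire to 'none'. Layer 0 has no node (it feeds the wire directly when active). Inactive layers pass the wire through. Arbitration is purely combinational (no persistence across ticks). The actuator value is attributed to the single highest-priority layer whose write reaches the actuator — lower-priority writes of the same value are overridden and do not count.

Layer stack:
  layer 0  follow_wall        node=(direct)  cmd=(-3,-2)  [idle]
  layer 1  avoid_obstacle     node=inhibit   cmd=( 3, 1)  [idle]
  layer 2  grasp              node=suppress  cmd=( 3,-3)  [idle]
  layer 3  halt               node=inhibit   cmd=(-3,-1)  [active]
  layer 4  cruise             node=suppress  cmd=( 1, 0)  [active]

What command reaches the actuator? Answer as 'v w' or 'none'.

layer 0 (follow_wall) idle — none
layer 1 (avoid_obstacle) idle — unchanged: none
layer 2 (grasp) idle — unchanged: none
layer 3 (halt) active — inhibits: none
layer 4 (cruise) active — suppresses: (1, 0)
→ actuator (1, 0)

1 0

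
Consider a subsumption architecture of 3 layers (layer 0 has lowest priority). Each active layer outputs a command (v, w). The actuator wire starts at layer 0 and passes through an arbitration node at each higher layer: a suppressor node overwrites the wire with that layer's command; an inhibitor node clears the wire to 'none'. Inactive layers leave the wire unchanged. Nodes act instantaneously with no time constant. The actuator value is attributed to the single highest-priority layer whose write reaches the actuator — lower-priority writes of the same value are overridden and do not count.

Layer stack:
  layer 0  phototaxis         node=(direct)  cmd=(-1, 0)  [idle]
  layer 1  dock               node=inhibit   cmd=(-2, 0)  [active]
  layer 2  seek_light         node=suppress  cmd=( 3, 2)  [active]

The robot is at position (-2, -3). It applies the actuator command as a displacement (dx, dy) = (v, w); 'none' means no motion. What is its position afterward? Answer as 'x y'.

1 -1

layer 0 (phototaxis) idle — none
layer 1 (dock) active — inhibits: none
layer 2 (seek_light) active — suppresses: (3, 2)
→ actuator (3, 2)
position: (-2, -3) + (3, 2) = (1, -1)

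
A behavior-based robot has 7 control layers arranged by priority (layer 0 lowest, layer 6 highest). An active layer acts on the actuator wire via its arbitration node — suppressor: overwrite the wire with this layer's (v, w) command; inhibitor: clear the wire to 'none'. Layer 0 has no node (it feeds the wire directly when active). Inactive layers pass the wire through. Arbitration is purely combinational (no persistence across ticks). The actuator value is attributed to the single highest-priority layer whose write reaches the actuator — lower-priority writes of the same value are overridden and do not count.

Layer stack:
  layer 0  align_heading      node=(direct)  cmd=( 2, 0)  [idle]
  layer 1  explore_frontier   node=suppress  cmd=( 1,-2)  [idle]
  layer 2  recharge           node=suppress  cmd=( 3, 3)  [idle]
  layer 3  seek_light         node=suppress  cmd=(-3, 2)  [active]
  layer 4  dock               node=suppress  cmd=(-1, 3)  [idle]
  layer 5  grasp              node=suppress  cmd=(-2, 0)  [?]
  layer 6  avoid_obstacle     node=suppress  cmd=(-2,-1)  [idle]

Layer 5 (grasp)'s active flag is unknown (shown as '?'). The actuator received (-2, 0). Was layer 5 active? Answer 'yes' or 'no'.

yes

If layer 5 is active=yes:
  actuator would be (-2, 0)
If layer 5 is active=no:
  actuator would be (-3, 2)
Observed (-2, 0), so layer 5 was active.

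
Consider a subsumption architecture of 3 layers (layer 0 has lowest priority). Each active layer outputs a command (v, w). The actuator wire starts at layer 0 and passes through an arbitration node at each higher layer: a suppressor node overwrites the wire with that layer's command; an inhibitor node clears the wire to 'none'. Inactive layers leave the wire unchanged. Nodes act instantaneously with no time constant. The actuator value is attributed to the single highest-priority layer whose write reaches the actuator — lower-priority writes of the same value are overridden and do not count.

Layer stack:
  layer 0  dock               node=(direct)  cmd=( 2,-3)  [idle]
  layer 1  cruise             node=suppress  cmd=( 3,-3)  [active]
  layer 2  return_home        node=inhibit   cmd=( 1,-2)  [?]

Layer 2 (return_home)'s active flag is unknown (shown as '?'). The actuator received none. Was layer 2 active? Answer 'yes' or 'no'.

If layer 2 is active=yes:
  actuator would be none
If layer 2 is active=no:
  actuator would be (3, -3)
Observed none, so layer 2 was active.

yes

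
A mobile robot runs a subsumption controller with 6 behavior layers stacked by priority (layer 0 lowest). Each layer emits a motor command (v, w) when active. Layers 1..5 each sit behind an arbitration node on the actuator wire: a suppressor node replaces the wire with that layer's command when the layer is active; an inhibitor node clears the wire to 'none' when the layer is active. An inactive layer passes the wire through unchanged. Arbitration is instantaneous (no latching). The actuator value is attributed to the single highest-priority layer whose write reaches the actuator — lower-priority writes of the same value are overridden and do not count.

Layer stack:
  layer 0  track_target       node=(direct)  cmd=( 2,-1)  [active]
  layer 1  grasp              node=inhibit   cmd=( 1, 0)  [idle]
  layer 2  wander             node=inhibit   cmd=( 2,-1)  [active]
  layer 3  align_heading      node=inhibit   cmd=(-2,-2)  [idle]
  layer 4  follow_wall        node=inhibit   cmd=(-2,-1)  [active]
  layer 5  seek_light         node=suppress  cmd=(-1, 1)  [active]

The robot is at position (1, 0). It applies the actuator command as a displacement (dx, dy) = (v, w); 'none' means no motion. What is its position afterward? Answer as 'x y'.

0 1

[0] track_target on; wire := (2, -1)
[1] grasp off; pass (2, -1)
[2] wander on (inhibit); wire := none
[3] align_heading off; pass none
[4] follow_wall on (inhibit); wire := none
[5] seek_light on (suppress); wire := (-1, 1)
output (-1, 1)
position: (1, 0) + (-1, 1) = (0, 1)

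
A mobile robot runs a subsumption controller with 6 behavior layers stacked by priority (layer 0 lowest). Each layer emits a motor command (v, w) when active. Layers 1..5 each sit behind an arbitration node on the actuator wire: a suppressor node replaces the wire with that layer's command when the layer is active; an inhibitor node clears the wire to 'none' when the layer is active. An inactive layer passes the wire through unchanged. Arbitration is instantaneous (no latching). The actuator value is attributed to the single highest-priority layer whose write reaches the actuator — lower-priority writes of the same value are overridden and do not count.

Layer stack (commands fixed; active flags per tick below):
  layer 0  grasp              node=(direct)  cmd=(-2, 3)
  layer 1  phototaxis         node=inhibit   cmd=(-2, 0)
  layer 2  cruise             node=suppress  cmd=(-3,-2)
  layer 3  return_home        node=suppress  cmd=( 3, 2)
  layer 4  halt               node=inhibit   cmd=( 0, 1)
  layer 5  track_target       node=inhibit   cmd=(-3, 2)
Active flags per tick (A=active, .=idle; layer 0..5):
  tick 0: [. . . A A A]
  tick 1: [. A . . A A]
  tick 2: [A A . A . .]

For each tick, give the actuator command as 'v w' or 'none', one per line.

none
none
3 2

tick 0:
  L0 grasp: idle → wire = none
  L1 phototaxis: idle → wire stays none
  L2 cruise: idle → wire stays none
  L3 return_home: active, suppressor → wire = (3, 2)
  L4 halt: active, inhibitor → wire = none
  L5 track_target: active, inhibitor → wire = none
  actuator = none
tick 1:
  L0 grasp: idle → wire = none
  L1 phototaxis: active, inhibitor → wire = none
  L2 cruise: idle → wire stays none
  L3 return_home: idle → wire stays none
  L4 halt: active, inhibitor → wire = none
  L5 track_target: active, inhibitor → wire = none
  actuator = none
tick 2:
  L0 grasp: active, feeds wire = (-2, 3)
  L1 phototaxis: active, inhibitor → wire = none
  L2 cruise: idle → wire stays none
  L3 return_home: active, suppressor → wire = (3, 2)
  L4 halt: idle → wire stays (3, 2)
  L5 track_target: idle → wire stays (3, 2)
  actuator = (3, 2)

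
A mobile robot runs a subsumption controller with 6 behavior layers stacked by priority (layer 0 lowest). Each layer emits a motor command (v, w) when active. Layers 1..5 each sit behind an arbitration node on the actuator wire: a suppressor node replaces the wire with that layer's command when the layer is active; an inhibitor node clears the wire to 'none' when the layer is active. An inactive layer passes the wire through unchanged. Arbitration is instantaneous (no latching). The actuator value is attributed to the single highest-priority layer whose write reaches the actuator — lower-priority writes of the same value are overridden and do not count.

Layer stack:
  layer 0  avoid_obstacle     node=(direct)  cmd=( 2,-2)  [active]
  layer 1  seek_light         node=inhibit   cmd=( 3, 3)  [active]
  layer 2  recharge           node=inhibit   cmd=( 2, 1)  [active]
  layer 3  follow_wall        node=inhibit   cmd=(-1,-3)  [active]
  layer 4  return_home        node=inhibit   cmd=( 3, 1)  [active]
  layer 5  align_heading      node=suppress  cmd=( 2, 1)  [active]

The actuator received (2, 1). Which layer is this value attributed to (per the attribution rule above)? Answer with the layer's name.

L0 avoid_obstacle: active, feeds wire = (2, -2)
L1 seek_light: active, inhibitor → wire = none
L2 recharge: active, inhibitor → wire = none
L3 follow_wall: active, inhibitor → wire = none
L4 return_home: active, inhibitor → wire = none
L5 align_heading: active, suppressor → wire = (2, 1)
actuator = (2, 1)
last writer: layer 5 = align_heading

align_heading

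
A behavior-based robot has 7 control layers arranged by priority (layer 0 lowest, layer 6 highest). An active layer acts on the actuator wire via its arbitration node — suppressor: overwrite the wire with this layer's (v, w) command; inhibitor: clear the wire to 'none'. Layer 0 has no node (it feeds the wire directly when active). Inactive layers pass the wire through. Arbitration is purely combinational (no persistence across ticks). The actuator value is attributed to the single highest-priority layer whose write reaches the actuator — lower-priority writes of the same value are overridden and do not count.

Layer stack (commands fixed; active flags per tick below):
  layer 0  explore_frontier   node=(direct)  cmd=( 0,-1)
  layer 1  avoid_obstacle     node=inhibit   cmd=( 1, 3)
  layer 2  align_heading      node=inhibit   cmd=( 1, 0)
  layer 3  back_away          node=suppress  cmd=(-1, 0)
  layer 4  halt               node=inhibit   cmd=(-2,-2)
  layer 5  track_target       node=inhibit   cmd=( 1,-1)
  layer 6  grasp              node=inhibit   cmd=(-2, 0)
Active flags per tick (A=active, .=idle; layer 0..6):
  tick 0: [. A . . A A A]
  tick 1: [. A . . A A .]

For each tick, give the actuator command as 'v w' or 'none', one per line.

tick 0:
  L0 explore_frontier: idle → wire = none
  L1 avoid_obstacle: active, inhibitor → wire = none
  L2 align_heading: idle → wire stays none
  L3 back_away: idle → wire stays none
  L4 halt: active, inhibitor → wire = none
  L5 track_target: active, inhibitor → wire = none
  L6 grasp: active, inhibitor → wire = none
  actuator = none
tick 1:
  L0 explore_frontier: idle → wire = none
  L1 avoid_obstacle: active, inhibitor → wire = none
  L2 align_heading: idle → wire stays none
  L3 back_away: idle → wire stays none
  L4 halt: active, inhibitor → wire = none
  L5 track_target: active, inhibitor → wire = none
  L6 grasp: idle → wire stays none
  actuator = none

none
none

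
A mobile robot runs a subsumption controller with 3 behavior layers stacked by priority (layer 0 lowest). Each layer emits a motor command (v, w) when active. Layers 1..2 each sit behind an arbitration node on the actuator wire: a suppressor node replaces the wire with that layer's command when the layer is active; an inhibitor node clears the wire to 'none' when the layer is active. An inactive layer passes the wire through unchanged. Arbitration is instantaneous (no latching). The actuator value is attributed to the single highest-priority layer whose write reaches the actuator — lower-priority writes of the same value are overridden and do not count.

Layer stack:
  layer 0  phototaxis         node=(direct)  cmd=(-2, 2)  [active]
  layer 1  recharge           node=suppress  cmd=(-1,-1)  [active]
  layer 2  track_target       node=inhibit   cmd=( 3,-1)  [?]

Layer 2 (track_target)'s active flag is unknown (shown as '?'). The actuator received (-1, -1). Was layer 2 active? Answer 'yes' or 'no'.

no

If layer 2 is active=yes:
  actuator would be none
If layer 2 is active=no:
  actuator would be (-1, -1)
Observed (-1, -1), so layer 2 was idle.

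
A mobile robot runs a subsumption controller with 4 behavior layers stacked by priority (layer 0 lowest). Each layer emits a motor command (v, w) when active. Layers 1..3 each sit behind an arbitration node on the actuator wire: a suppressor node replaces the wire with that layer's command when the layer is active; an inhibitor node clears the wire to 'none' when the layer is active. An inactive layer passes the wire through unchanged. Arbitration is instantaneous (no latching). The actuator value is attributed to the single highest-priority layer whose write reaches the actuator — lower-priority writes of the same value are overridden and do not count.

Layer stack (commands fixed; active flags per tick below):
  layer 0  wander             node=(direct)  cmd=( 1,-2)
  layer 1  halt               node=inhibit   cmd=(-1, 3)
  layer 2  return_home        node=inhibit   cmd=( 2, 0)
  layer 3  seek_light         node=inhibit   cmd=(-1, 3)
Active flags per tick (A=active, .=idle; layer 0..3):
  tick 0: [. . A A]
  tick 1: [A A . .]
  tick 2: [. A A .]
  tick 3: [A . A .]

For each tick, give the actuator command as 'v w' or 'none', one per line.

tick 0:
  L0 wander: idle → wire = none
  L1 halt: idle → wire stays none
  L2 return_home: active, inhibitor → wire = none
  L3 seek_light: active, inhibitor → wire = none
  actuator = none
tick 1:
  L0 wander: active, feeds wire = (1, -2)
  L1 halt: active, inhibitor → wire = none
  L2 return_home: idle → wire stays none
  L3 seek_light: idle → wire stays none
  actuator = none
tick 2:
  L0 wander: idle → wire = none
  L1 halt: active, inhibitor → wire = none
  L2 return_home: active, inhibitor → wire = none
  L3 seek_light: idle → wire stays none
  actuator = none
tick 3:
  L0 wander: active, feeds wire = (1, -2)
  L1 halt: idle → wire stays (1, -2)
  L2 return_home: active, inhibitor → wire = none
  L3 seek_light: idle → wire stays none
  actuator = none

none
none
none
none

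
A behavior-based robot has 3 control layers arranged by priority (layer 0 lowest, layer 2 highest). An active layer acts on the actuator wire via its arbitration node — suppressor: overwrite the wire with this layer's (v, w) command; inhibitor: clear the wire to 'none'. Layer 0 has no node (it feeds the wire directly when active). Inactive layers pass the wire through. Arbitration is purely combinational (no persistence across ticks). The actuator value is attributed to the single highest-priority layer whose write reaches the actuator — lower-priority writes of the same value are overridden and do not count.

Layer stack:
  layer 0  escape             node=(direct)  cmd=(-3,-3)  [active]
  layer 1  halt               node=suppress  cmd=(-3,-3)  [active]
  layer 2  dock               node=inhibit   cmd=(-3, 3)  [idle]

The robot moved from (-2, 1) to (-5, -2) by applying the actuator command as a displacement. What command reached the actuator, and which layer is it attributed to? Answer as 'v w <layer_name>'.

-3 -3 halt

displacement = (-5, -2) − (-2, 1) = (-3, -3)
layer 0 (escape) active — direct: (-3, -3)
layer 1 (halt) active — suppresses: (-3, -3)
layer 2 (dock) idle — unchanged: (-3, -3)
→ actuator (-3, -3) — from layer 1 (halt)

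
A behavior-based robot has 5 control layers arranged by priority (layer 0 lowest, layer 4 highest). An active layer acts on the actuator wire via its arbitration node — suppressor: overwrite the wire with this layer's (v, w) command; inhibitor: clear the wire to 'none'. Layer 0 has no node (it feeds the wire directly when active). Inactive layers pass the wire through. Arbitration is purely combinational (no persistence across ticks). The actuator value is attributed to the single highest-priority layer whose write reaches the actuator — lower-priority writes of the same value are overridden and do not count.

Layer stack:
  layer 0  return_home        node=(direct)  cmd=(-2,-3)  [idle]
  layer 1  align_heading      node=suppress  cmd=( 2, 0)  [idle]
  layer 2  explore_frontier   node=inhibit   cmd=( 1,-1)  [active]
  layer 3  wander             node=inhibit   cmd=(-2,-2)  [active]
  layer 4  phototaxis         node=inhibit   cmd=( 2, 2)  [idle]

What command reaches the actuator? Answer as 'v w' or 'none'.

[0] return_home off; wire := none
[1] align_heading off; pass none
[2] explore_frontier on (inhibit); wire := none
[3] wander on (inhibit); wire := none
[4] phototaxis off; pass none
output none

none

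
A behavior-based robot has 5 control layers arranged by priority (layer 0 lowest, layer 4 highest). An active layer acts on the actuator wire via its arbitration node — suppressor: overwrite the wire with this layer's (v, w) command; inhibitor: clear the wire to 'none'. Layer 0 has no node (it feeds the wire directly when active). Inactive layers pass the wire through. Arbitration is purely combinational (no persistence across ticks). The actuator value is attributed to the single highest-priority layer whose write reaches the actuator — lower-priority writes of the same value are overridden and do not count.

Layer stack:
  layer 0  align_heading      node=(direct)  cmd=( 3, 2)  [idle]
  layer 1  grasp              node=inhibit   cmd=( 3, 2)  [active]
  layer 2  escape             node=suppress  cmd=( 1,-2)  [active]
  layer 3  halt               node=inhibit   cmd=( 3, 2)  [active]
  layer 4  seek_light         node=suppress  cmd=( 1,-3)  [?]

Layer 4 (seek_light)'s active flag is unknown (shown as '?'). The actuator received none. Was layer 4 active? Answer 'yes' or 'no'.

no

If layer 4 is active=yes:
  actuator would be (1, -3)
If layer 4 is active=no:
  actuator would be none
Observed none, so layer 4 was idle.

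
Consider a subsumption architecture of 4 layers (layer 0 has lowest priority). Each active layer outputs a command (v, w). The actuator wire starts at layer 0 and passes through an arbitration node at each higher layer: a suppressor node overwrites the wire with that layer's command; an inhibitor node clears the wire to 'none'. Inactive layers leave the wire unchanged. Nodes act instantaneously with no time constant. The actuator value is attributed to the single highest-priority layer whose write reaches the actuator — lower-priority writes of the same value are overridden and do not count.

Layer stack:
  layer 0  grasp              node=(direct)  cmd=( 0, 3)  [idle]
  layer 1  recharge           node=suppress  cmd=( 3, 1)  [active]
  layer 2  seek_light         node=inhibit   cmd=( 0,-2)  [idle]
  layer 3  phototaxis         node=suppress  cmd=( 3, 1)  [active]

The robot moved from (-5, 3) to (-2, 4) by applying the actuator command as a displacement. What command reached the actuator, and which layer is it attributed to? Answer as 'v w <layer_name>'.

displacement = (-2, 4) − (-5, 3) = (3, 1)
[0] grasp off; wire := none
[1] recharge on (suppress); wire := (3, 1)
[2] seek_light off; pass (3, 1)
[3] phototaxis on (suppress); wire := (3, 1)
output (3, 1) — from layer 3 (phototaxis)

3 1 phototaxis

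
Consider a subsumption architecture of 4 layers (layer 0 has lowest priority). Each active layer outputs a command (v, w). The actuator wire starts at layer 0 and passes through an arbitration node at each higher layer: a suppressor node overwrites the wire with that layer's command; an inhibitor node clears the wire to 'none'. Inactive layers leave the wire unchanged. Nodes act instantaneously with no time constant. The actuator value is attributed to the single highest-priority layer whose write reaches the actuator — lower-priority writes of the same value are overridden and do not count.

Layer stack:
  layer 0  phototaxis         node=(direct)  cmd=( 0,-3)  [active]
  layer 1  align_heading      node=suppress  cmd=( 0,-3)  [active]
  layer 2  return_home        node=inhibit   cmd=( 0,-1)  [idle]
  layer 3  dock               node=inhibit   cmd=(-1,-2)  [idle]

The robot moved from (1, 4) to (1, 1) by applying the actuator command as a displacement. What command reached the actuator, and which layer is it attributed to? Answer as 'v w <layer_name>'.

0 -3 align_heading

displacement = (1, 1) − (1, 4) = (0, -3)
layer 0 (phototaxis) active — direct: (0, -3)
layer 1 (align_heading) active — suppresses: (0, -3)
layer 2 (return_home) idle — unchanged: (0, -3)
layer 3 (dock) idle — unchanged: (0, -3)
→ actuator (0, -3) — from layer 1 (align_heading)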